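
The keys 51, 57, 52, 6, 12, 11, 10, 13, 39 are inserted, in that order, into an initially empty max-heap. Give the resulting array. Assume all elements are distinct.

[57, 51, 52, 39, 12, 11, 10, 6, 13]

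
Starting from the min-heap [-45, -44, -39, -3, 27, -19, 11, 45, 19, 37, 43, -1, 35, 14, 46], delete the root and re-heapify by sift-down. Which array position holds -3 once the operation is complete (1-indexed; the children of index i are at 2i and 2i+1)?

2

remove root -45; move last element 46 to root → [46, -44, -39, -3, 27, -19, 11, 45, 19, 37, 43, -1, 35, 14]
46 vs smaller child -44 at index 2, swap → [-44, 46, -39, -3, 27, -19, 11, 45, 19, 37, 43, -1, 35, 14]
46 vs smaller child -3 at index 4, swap → [-44, -3, -39, 46, 27, -19, 11, 45, 19, 37, 43, -1, 35, 14]
46 vs smaller child 19 at index 9, swap → [-44, -3, -39, 19, 27, -19, 11, 45, 46, 37, 43, -1, 35, 14]
resulting array: [-44, -3, -39, 19, 27, -19, 11, 45, 46, 37, 43, -1, 35, 14]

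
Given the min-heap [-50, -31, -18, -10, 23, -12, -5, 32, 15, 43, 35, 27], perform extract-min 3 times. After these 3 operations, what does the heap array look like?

[-12, -10, -5, 15, 23, 35, 43, 32, 27]

extract-min #1 returns -50:
  remove root -50; move last element 27 to root → [27, -31, -18, -10, 23, -12, -5, 32, 15, 43, 35]
  27 vs smaller child -31 at index 1, swap → [-31, 27, -18, -10, 23, -12, -5, 32, 15, 43, 35]
  27 vs smaller child -10 at index 3, swap → [-31, -10, -18, 27, 23, -12, -5, 32, 15, 43, 35]
  27 vs smaller child 15 at index 8, swap → [-31, -10, -18, 15, 23, -12, -5, 32, 27, 43, 35]
extract-min #2 returns -31:
  remove root -31; move last element 35 to root → [35, -10, -18, 15, 23, -12, -5, 32, 27, 43]
  35 vs smaller child -18 at index 2, swap → [-18, -10, 35, 15, 23, -12, -5, 32, 27, 43]
  35 vs smaller child -12 at index 5, swap → [-18, -10, -12, 15, 23, 35, -5, 32, 27, 43]
extract-min #3 returns -18:
  remove root -18; move last element 43 to root → [43, -10, -12, 15, 23, 35, -5, 32, 27]
  43 vs smaller child -12 at index 2, swap → [-12, -10, 43, 15, 23, 35, -5, 32, 27]
  43 vs smaller child -5 at index 6, swap → [-12, -10, -5, 15, 23, 35, 43, 32, 27]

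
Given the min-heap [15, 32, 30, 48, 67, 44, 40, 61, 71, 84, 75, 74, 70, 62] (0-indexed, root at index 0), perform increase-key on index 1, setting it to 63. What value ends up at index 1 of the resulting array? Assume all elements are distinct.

set index 1 from 32 to 63 → [15, 63, 30, 48, 67, 44, 40, 61, 71, 84, 75, 74, 70, 62]
63 vs smaller child 48 at index 3, swap → [15, 48, 30, 63, 67, 44, 40, 61, 71, 84, 75, 74, 70, 62]
63 vs smaller child 61 at index 7, swap → [15, 48, 30, 61, 67, 44, 40, 63, 71, 84, 75, 74, 70, 62]
resulting array: [15, 48, 30, 61, 67, 44, 40, 63, 71, 84, 75, 74, 70, 62]

48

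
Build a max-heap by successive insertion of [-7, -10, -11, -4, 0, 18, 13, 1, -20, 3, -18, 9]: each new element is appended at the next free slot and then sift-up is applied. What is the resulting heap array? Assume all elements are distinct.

Insert -7:
  append -7 at index 0 → [-7] (no swap needed)
Insert -10:
  append -10 at index 1 → [-7, -10] (no swap needed)
Insert -11:
  append -11 at index 2 → [-7, -10, -11] (no swap needed)
Insert -4:
  append -4 at index 3 → [-7, -10, -11, -4]
  -4 > parent -10 at index 1, swap → [-7, -4, -11, -10]
  -4 > parent -7 at index 0, swap → [-4, -7, -11, -10]
Insert 0:
  append 0 at index 4 → [-4, -7, -11, -10, 0]
  0 > parent -7 at index 1, swap → [-4, 0, -11, -10, -7]
  0 > parent -4 at index 0, swap → [0, -4, -11, -10, -7]
Insert 18:
  append 18 at index 5 → [0, -4, -11, -10, -7, 18]
  18 > parent -11 at index 2, swap → [0, -4, 18, -10, -7, -11]
  18 > parent 0 at index 0, swap → [18, -4, 0, -10, -7, -11]
Insert 13:
  append 13 at index 6 → [18, -4, 0, -10, -7, -11, 13]
  13 > parent 0 at index 2, swap → [18, -4, 13, -10, -7, -11, 0]
Insert 1:
  append 1 at index 7 → [18, -4, 13, -10, -7, -11, 0, 1]
  1 > parent -10 at index 3, swap → [18, -4, 13, 1, -7, -11, 0, -10]
  1 > parent -4 at index 1, swap → [18, 1, 13, -4, -7, -11, 0, -10]
Insert -20:
  append -20 at index 8 → [18, 1, 13, -4, -7, -11, 0, -10, -20] (no swap needed)
Insert 3:
  append 3 at index 9 → [18, 1, 13, -4, -7, -11, 0, -10, -20, 3]
  3 > parent -7 at index 4, swap → [18, 1, 13, -4, 3, -11, 0, -10, -20, -7]
  3 > parent 1 at index 1, swap → [18, 3, 13, -4, 1, -11, 0, -10, -20, -7]
Insert -18:
  append -18 at index 10 → [18, 3, 13, -4, 1, -11, 0, -10, -20, -7, -18] (no swap needed)
Insert 9:
  append 9 at index 11 → [18, 3, 13, -4, 1, -11, 0, -10, -20, -7, -18, 9]
  9 > parent -11 at index 5, swap → [18, 3, 13, -4, 1, 9, 0, -10, -20, -7, -18, -11]

[18, 3, 13, -4, 1, 9, 0, -10, -20, -7, -18, -11]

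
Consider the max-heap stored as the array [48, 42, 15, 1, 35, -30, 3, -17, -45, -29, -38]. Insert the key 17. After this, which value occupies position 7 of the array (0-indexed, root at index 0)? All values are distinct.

-17

append 17 at index 11 → [48, 42, 15, 1, 35, -30, 3, -17, -45, -29, -38, 17]
17 > parent -30 at index 5, swap → [48, 42, 15, 1, 35, 17, 3, -17, -45, -29, -38, -30]
17 > parent 15 at index 2, swap → [48, 42, 17, 1, 35, 15, 3, -17, -45, -29, -38, -30]
resulting array: [48, 42, 17, 1, 35, 15, 3, -17, -45, -29, -38, -30]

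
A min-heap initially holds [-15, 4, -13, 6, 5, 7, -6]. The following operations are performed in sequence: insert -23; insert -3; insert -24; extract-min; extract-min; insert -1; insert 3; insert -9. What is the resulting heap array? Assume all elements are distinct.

[-15, -9, -13, -1, -3, 7, -6, 6, 4, 5, 3]

insert -23:
  append -23 at index 7 → [-15, 4, -13, 6, 5, 7, -6, -23]
  -23 < parent 6 at index 3, swap → [-15, 4, -13, -23, 5, 7, -6, 6]
  -23 < parent 4 at index 1, swap → [-15, -23, -13, 4, 5, 7, -6, 6]
  -23 < parent -15 at index 0, swap → [-23, -15, -13, 4, 5, 7, -6, 6]
insert -3:
  append -3 at index 8 → [-23, -15, -13, 4, 5, 7, -6, 6, -3]
  -3 < parent 4 at index 3, swap → [-23, -15, -13, -3, 5, 7, -6, 6, 4]
insert -24:
  append -24 at index 9 → [-23, -15, -13, -3, 5, 7, -6, 6, 4, -24]
  -24 < parent 5 at index 4, swap → [-23, -15, -13, -3, -24, 7, -6, 6, 4, 5]
  -24 < parent -15 at index 1, swap → [-23, -24, -13, -3, -15, 7, -6, 6, 4, 5]
  -24 < parent -23 at index 0, swap → [-24, -23, -13, -3, -15, 7, -6, 6, 4, 5]
extract-min → returns -24:
  remove root -24; move last element 5 to root → [5, -23, -13, -3, -15, 7, -6, 6, 4]
  5 vs smaller child -23 at index 1, swap → [-23, 5, -13, -3, -15, 7, -6, 6, 4]
  5 vs smaller child -15 at index 4, swap → [-23, -15, -13, -3, 5, 7, -6, 6, 4]
extract-min → returns -23:
  remove root -23; move last element 4 to root → [4, -15, -13, -3, 5, 7, -6, 6]
  4 vs smaller child -15 at index 1, swap → [-15, 4, -13, -3, 5, 7, -6, 6]
  4 vs smaller child -3 at index 3, swap → [-15, -3, -13, 4, 5, 7, -6, 6]
insert -1:
  append -1 at index 8 → [-15, -3, -13, 4, 5, 7, -6, 6, -1]
  -1 < parent 4 at index 3, swap → [-15, -3, -13, -1, 5, 7, -6, 6, 4]
insert 3:
  append 3 at index 9 → [-15, -3, -13, -1, 5, 7, -6, 6, 4, 3]
  3 < parent 5 at index 4, swap → [-15, -3, -13, -1, 3, 7, -6, 6, 4, 5]
insert -9:
  append -9 at index 10 → [-15, -3, -13, -1, 3, 7, -6, 6, 4, 5, -9]
  -9 < parent 3 at index 4, swap → [-15, -3, -13, -1, -9, 7, -6, 6, 4, 5, 3]
  -9 < parent -3 at index 1, swap → [-15, -9, -13, -1, -3, 7, -6, 6, 4, 5, 3]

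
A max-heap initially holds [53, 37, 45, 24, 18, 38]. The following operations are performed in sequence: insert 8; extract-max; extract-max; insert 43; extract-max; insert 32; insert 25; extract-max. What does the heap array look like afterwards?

[37, 25, 32, 24, 18, 8]

insert 8:
  append 8 at index 6 → [53, 37, 45, 24, 18, 38, 8] (no swap needed)
extract-max → returns 53:
  remove root 53; move last element 8 to root → [8, 37, 45, 24, 18, 38]
  8 vs larger child 45 at index 2, swap → [45, 37, 8, 24, 18, 38]
  8 vs only child 38 at index 5, swap → [45, 37, 38, 24, 18, 8]
extract-max → returns 45:
  remove root 45; move last element 8 to root → [8, 37, 38, 24, 18]
  8 vs larger child 38 at index 2, swap → [38, 37, 8, 24, 18]
insert 43:
  append 43 at index 5 → [38, 37, 8, 24, 18, 43]
  43 > parent 8 at index 2, swap → [38, 37, 43, 24, 18, 8]
  43 > parent 38 at index 0, swap → [43, 37, 38, 24, 18, 8]
extract-max → returns 43:
  remove root 43; move last element 8 to root → [8, 37, 38, 24, 18]
  8 vs larger child 38 at index 2, swap → [38, 37, 8, 24, 18]
insert 32:
  append 32 at index 5 → [38, 37, 8, 24, 18, 32]
  32 > parent 8 at index 2, swap → [38, 37, 32, 24, 18, 8]
insert 25:
  append 25 at index 6 → [38, 37, 32, 24, 18, 8, 25] (no swap needed)
extract-max → returns 38:
  remove root 38; move last element 25 to root → [25, 37, 32, 24, 18, 8]
  25 vs larger child 37 at index 1, swap → [37, 25, 32, 24, 18, 8]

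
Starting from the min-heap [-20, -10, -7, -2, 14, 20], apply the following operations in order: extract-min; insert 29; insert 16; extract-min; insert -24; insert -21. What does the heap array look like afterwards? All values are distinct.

[-24, -21, -7, -2, 14, 29, 16, 20]

extract-min → returns -20:
  remove root -20; move last element 20 to root → [20, -10, -7, -2, 14]
  20 vs smaller child -10 at index 1, swap → [-10, 20, -7, -2, 14]
  20 vs smaller child -2 at index 3, swap → [-10, -2, -7, 20, 14]
insert 29:
  append 29 at index 5 → [-10, -2, -7, 20, 14, 29] (no swap needed)
insert 16:
  append 16 at index 6 → [-10, -2, -7, 20, 14, 29, 16] (no swap needed)
extract-min → returns -10:
  remove root -10; move last element 16 to root → [16, -2, -7, 20, 14, 29]
  16 vs smaller child -7 at index 2, swap → [-7, -2, 16, 20, 14, 29]
insert -24:
  append -24 at index 6 → [-7, -2, 16, 20, 14, 29, -24]
  -24 < parent 16 at index 2, swap → [-7, -2, -24, 20, 14, 29, 16]
  -24 < parent -7 at index 0, swap → [-24, -2, -7, 20, 14, 29, 16]
insert -21:
  append -21 at index 7 → [-24, -2, -7, 20, 14, 29, 16, -21]
  -21 < parent 20 at index 3, swap → [-24, -2, -7, -21, 14, 29, 16, 20]
  -21 < parent -2 at index 1, swap → [-24, -21, -7, -2, 14, 29, 16, 20]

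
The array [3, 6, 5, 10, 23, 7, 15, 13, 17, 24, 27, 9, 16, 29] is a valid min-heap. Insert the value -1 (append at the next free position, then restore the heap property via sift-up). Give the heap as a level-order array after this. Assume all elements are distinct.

append -1 at index 14 → [3, 6, 5, 10, 23, 7, 15, 13, 17, 24, 27, 9, 16, 29, -1]
-1 < parent 15 at index 6, swap → [3, 6, 5, 10, 23, 7, -1, 13, 17, 24, 27, 9, 16, 29, 15]
-1 < parent 5 at index 2, swap → [3, 6, -1, 10, 23, 7, 5, 13, 17, 24, 27, 9, 16, 29, 15]
-1 < parent 3 at index 0, swap → [-1, 6, 3, 10, 23, 7, 5, 13, 17, 24, 27, 9, 16, 29, 15]

[-1, 6, 3, 10, 23, 7, 5, 13, 17, 24, 27, 9, 16, 29, 15]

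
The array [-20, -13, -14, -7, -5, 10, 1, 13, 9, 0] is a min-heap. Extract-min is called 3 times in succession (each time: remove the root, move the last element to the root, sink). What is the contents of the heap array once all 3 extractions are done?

[-7, -5, 0, 9, 13, 10, 1]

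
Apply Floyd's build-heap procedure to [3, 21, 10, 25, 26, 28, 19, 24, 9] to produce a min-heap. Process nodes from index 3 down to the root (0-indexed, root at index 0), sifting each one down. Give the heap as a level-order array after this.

sift down from index 3:
  25 vs smaller child 9 at index 8, swap → [3, 21, 10, 9, 26, 28, 19, 24, 25]
sift down from index 2: already satisfies heap property
sift down from index 1:
  21 vs smaller child 9 at index 3, swap → [3, 9, 10, 21, 26, 28, 19, 24, 25]
sift down from index 0: already satisfies heap property

[3, 9, 10, 21, 26, 28, 19, 24, 25]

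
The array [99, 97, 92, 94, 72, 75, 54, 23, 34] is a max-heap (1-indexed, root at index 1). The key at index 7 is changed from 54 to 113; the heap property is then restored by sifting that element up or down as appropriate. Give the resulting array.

set index 7 from 54 to 113 → [99, 97, 92, 94, 72, 75, 113, 23, 34]
113 > parent 92 at index 3, swap → [99, 97, 113, 94, 72, 75, 92, 23, 34]
113 > parent 99 at index 1, swap → [113, 97, 99, 94, 72, 75, 92, 23, 34]

[113, 97, 99, 94, 72, 75, 92, 23, 34]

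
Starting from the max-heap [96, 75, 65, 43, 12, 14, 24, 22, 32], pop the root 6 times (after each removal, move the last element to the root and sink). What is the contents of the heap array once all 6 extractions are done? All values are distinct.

[22, 14, 12]

extract-max #1 returns 96:
  remove root 96; move last element 32 to root → [32, 75, 65, 43, 12, 14, 24, 22]
  32 vs larger child 75 at index 1, swap → [75, 32, 65, 43, 12, 14, 24, 22]
  32 vs larger child 43 at index 3, swap → [75, 43, 65, 32, 12, 14, 24, 22]
extract-max #2 returns 75:
  remove root 75; move last element 22 to root → [22, 43, 65, 32, 12, 14, 24]
  22 vs larger child 65 at index 2, swap → [65, 43, 22, 32, 12, 14, 24]
  22 vs larger child 24 at index 6, swap → [65, 43, 24, 32, 12, 14, 22]
extract-max #3 returns 65:
  remove root 65; move last element 22 to root → [22, 43, 24, 32, 12, 14]
  22 vs larger child 43 at index 1, swap → [43, 22, 24, 32, 12, 14]
  22 vs larger child 32 at index 3, swap → [43, 32, 24, 22, 12, 14]
extract-max #4 returns 43:
  remove root 43; move last element 14 to root → [14, 32, 24, 22, 12]
  14 vs larger child 32 at index 1, swap → [32, 14, 24, 22, 12]
  14 vs larger child 22 at index 3, swap → [32, 22, 24, 14, 12]
extract-max #5 returns 32:
  remove root 32; move last element 12 to root → [12, 22, 24, 14]
  12 vs larger child 24 at index 2, swap → [24, 22, 12, 14]
extract-max #6 returns 24:
  remove root 24; move last element 14 to root → [14, 22, 12]
  14 vs larger child 22 at index 1, swap → [22, 14, 12]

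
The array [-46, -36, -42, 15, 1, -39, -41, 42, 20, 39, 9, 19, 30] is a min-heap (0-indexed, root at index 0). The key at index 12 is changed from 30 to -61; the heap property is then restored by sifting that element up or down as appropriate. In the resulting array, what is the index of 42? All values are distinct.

set index 12 from 30 to -61 → [-46, -36, -42, 15, 1, -39, -41, 42, 20, 39, 9, 19, -61]
-61 < parent -39 at index 5, swap → [-46, -36, -42, 15, 1, -61, -41, 42, 20, 39, 9, 19, -39]
-61 < parent -42 at index 2, swap → [-46, -36, -61, 15, 1, -42, -41, 42, 20, 39, 9, 19, -39]
-61 < parent -46 at index 0, swap → [-61, -36, -46, 15, 1, -42, -41, 42, 20, 39, 9, 19, -39]
resulting array: [-61, -36, -46, 15, 1, -42, -41, 42, 20, 39, 9, 19, -39]

7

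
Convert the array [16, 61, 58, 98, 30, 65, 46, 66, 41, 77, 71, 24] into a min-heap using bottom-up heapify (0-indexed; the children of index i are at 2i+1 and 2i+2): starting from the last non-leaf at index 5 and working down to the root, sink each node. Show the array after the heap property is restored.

[16, 30, 24, 41, 61, 58, 46, 66, 98, 77, 71, 65]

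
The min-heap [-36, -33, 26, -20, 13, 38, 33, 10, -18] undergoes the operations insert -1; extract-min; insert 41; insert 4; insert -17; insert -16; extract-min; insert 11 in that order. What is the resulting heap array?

[-20, -18, -17, 10, -1, -16, 33, 26, 13, 41, 4, 38, 11]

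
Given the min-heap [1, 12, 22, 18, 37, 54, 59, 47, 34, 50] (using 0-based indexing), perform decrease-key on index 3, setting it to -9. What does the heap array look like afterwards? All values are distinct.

[-9, 1, 22, 12, 37, 54, 59, 47, 34, 50]

set index 3 from 18 to -9 → [1, 12, 22, -9, 37, 54, 59, 47, 34, 50]
-9 < parent 12 at index 1, swap → [1, -9, 22, 12, 37, 54, 59, 47, 34, 50]
-9 < parent 1 at index 0, swap → [-9, 1, 22, 12, 37, 54, 59, 47, 34, 50]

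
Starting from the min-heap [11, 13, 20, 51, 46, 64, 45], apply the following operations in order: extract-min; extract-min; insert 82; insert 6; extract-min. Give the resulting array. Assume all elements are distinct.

[20, 45, 64, 51, 46, 82]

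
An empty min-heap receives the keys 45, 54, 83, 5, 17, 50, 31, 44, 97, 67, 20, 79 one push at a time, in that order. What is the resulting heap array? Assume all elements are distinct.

[5, 17, 31, 44, 20, 79, 50, 54, 97, 67, 45, 83]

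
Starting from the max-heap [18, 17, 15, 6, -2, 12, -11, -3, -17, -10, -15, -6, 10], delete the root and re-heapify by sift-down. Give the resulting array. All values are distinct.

remove root 18; move last element 10 to root → [10, 17, 15, 6, -2, 12, -11, -3, -17, -10, -15, -6]
10 vs larger child 17 at index 1, swap → [17, 10, 15, 6, -2, 12, -11, -3, -17, -10, -15, -6]

[17, 10, 15, 6, -2, 12, -11, -3, -17, -10, -15, -6]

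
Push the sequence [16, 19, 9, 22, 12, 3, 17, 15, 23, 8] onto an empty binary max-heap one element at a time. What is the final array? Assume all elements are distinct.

[23, 22, 17, 19, 12, 3, 9, 15, 16, 8]

Insert 16:
  append 16 at index 0 → [16] (no swap needed)
Insert 19:
  append 19 at index 1 → [16, 19]
  19 > parent 16 at index 0, swap → [19, 16]
Insert 9:
  append 9 at index 2 → [19, 16, 9] (no swap needed)
Insert 22:
  append 22 at index 3 → [19, 16, 9, 22]
  22 > parent 16 at index 1, swap → [19, 22, 9, 16]
  22 > parent 19 at index 0, swap → [22, 19, 9, 16]
Insert 12:
  append 12 at index 4 → [22, 19, 9, 16, 12] (no swap needed)
Insert 3:
  append 3 at index 5 → [22, 19, 9, 16, 12, 3] (no swap needed)
Insert 17:
  append 17 at index 6 → [22, 19, 9, 16, 12, 3, 17]
  17 > parent 9 at index 2, swap → [22, 19, 17, 16, 12, 3, 9]
Insert 15:
  append 15 at index 7 → [22, 19, 17, 16, 12, 3, 9, 15] (no swap needed)
Insert 23:
  append 23 at index 8 → [22, 19, 17, 16, 12, 3, 9, 15, 23]
  23 > parent 16 at index 3, swap → [22, 19, 17, 23, 12, 3, 9, 15, 16]
  23 > parent 19 at index 1, swap → [22, 23, 17, 19, 12, 3, 9, 15, 16]
  23 > parent 22 at index 0, swap → [23, 22, 17, 19, 12, 3, 9, 15, 16]
Insert 8:
  append 8 at index 9 → [23, 22, 17, 19, 12, 3, 9, 15, 16, 8] (no swap needed)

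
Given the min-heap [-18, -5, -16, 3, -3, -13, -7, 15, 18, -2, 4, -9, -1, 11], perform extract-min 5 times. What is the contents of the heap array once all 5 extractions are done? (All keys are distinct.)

extract-min #1 returns -18:
  remove root -18; move last element 11 to root → [11, -5, -16, 3, -3, -13, -7, 15, 18, -2, 4, -9, -1]
  11 vs smaller child -16 at index 2, swap → [-16, -5, 11, 3, -3, -13, -7, 15, 18, -2, 4, -9, -1]
  11 vs smaller child -13 at index 5, swap → [-16, -5, -13, 3, -3, 11, -7, 15, 18, -2, 4, -9, -1]
  11 vs smaller child -9 at index 11, swap → [-16, -5, -13, 3, -3, -9, -7, 15, 18, -2, 4, 11, -1]
extract-min #2 returns -16:
  remove root -16; move last element -1 to root → [-1, -5, -13, 3, -3, -9, -7, 15, 18, -2, 4, 11]
  -1 vs smaller child -13 at index 2, swap → [-13, -5, -1, 3, -3, -9, -7, 15, 18, -2, 4, 11]
  -1 vs smaller child -9 at index 5, swap → [-13, -5, -9, 3, -3, -1, -7, 15, 18, -2, 4, 11]
extract-min #3 returns -13:
  remove root -13; move last element 11 to root → [11, -5, -9, 3, -3, -1, -7, 15, 18, -2, 4]
  11 vs smaller child -9 at index 2, swap → [-9, -5, 11, 3, -3, -1, -7, 15, 18, -2, 4]
  11 vs smaller child -7 at index 6, swap → [-9, -5, -7, 3, -3, -1, 11, 15, 18, -2, 4]
extract-min #4 returns -9:
  remove root -9; move last element 4 to root → [4, -5, -7, 3, -3, -1, 11, 15, 18, -2]
  4 vs smaller child -7 at index 2, swap → [-7, -5, 4, 3, -3, -1, 11, 15, 18, -2]
  4 vs smaller child -1 at index 5, swap → [-7, -5, -1, 3, -3, 4, 11, 15, 18, -2]
extract-min #5 returns -7:
  remove root -7; move last element -2 to root → [-2, -5, -1, 3, -3, 4, 11, 15, 18]
  -2 vs smaller child -5 at index 1, swap → [-5, -2, -1, 3, -3, 4, 11, 15, 18]
  -2 vs smaller child -3 at index 4, swap → [-5, -3, -1, 3, -2, 4, 11, 15, 18]

[-5, -3, -1, 3, -2, 4, 11, 15, 18]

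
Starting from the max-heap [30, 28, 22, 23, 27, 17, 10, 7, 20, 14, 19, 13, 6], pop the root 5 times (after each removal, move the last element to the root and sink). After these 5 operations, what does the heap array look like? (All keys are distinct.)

extract-max #1 returns 30:
  remove root 30; move last element 6 to root → [6, 28, 22, 23, 27, 17, 10, 7, 20, 14, 19, 13]
  6 vs larger child 28 at index 1, swap → [28, 6, 22, 23, 27, 17, 10, 7, 20, 14, 19, 13]
  6 vs larger child 27 at index 4, swap → [28, 27, 22, 23, 6, 17, 10, 7, 20, 14, 19, 13]
  6 vs larger child 19 at index 10, swap → [28, 27, 22, 23, 19, 17, 10, 7, 20, 14, 6, 13]
extract-max #2 returns 28:
  remove root 28; move last element 13 to root → [13, 27, 22, 23, 19, 17, 10, 7, 20, 14, 6]
  13 vs larger child 27 at index 1, swap → [27, 13, 22, 23, 19, 17, 10, 7, 20, 14, 6]
  13 vs larger child 23 at index 3, swap → [27, 23, 22, 13, 19, 17, 10, 7, 20, 14, 6]
  13 vs larger child 20 at index 8, swap → [27, 23, 22, 20, 19, 17, 10, 7, 13, 14, 6]
extract-max #3 returns 27:
  remove root 27; move last element 6 to root → [6, 23, 22, 20, 19, 17, 10, 7, 13, 14]
  6 vs larger child 23 at index 1, swap → [23, 6, 22, 20, 19, 17, 10, 7, 13, 14]
  6 vs larger child 20 at index 3, swap → [23, 20, 22, 6, 19, 17, 10, 7, 13, 14]
  6 vs larger child 13 at index 8, swap → [23, 20, 22, 13, 19, 17, 10, 7, 6, 14]
extract-max #4 returns 23:
  remove root 23; move last element 14 to root → [14, 20, 22, 13, 19, 17, 10, 7, 6]
  14 vs larger child 22 at index 2, swap → [22, 20, 14, 13, 19, 17, 10, 7, 6]
  14 vs larger child 17 at index 5, swap → [22, 20, 17, 13, 19, 14, 10, 7, 6]
extract-max #5 returns 22:
  remove root 22; move last element 6 to root → [6, 20, 17, 13, 19, 14, 10, 7]
  6 vs larger child 20 at index 1, swap → [20, 6, 17, 13, 19, 14, 10, 7]
  6 vs larger child 19 at index 4, swap → [20, 19, 17, 13, 6, 14, 10, 7]

[20, 19, 17, 13, 6, 14, 10, 7]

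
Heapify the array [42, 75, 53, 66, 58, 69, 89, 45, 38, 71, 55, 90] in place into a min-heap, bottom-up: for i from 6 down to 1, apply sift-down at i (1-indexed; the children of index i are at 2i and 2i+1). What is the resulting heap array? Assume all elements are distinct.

[38, 42, 53, 45, 55, 69, 89, 75, 66, 71, 58, 90]

sift down from index 6: already satisfies heap property
sift down from index 5:
  58 vs smaller child 55 at index 11, swap → [42, 75, 53, 66, 55, 69, 89, 45, 38, 71, 58, 90]
sift down from index 4:
  66 vs smaller child 38 at index 9, swap → [42, 75, 53, 38, 55, 69, 89, 45, 66, 71, 58, 90]
sift down from index 3: already satisfies heap property
sift down from index 2:
  75 vs smaller child 38 at index 4, swap → [42, 38, 53, 75, 55, 69, 89, 45, 66, 71, 58, 90]
  75 vs smaller child 45 at index 8, swap → [42, 38, 53, 45, 55, 69, 89, 75, 66, 71, 58, 90]
sift down from index 1:
  42 vs smaller child 38 at index 2, swap → [38, 42, 53, 45, 55, 69, 89, 75, 66, 71, 58, 90]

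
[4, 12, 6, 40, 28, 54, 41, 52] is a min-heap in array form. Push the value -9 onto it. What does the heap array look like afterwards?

append -9 at index 8 → [4, 12, 6, 40, 28, 54, 41, 52, -9]
-9 < parent 40 at index 3, swap → [4, 12, 6, -9, 28, 54, 41, 52, 40]
-9 < parent 12 at index 1, swap → [4, -9, 6, 12, 28, 54, 41, 52, 40]
-9 < parent 4 at index 0, swap → [-9, 4, 6, 12, 28, 54, 41, 52, 40]

[-9, 4, 6, 12, 28, 54, 41, 52, 40]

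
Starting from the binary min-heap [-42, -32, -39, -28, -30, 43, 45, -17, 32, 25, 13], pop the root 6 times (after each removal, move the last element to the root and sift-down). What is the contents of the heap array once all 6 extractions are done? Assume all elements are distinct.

[13, 25, 43, 32, 45]

extract-min #1 returns -42:
  remove root -42; move last element 13 to root → [13, -32, -39, -28, -30, 43, 45, -17, 32, 25]
  13 vs smaller child -39 at index 2, swap → [-39, -32, 13, -28, -30, 43, 45, -17, 32, 25]
extract-min #2 returns -39:
  remove root -39; move last element 25 to root → [25, -32, 13, -28, -30, 43, 45, -17, 32]
  25 vs smaller child -32 at index 1, swap → [-32, 25, 13, -28, -30, 43, 45, -17, 32]
  25 vs smaller child -30 at index 4, swap → [-32, -30, 13, -28, 25, 43, 45, -17, 32]
extract-min #3 returns -32:
  remove root -32; move last element 32 to root → [32, -30, 13, -28, 25, 43, 45, -17]
  32 vs smaller child -30 at index 1, swap → [-30, 32, 13, -28, 25, 43, 45, -17]
  32 vs smaller child -28 at index 3, swap → [-30, -28, 13, 32, 25, 43, 45, -17]
  32 vs only child -17 at index 7, swap → [-30, -28, 13, -17, 25, 43, 45, 32]
extract-min #4 returns -30:
  remove root -30; move last element 32 to root → [32, -28, 13, -17, 25, 43, 45]
  32 vs smaller child -28 at index 1, swap → [-28, 32, 13, -17, 25, 43, 45]
  32 vs smaller child -17 at index 3, swap → [-28, -17, 13, 32, 25, 43, 45]
extract-min #5 returns -28:
  remove root -28; move last element 45 to root → [45, -17, 13, 32, 25, 43]
  45 vs smaller child -17 at index 1, swap → [-17, 45, 13, 32, 25, 43]
  45 vs smaller child 25 at index 4, swap → [-17, 25, 13, 32, 45, 43]
extract-min #6 returns -17:
  remove root -17; move last element 43 to root → [43, 25, 13, 32, 45]
  43 vs smaller child 13 at index 2, swap → [13, 25, 43, 32, 45]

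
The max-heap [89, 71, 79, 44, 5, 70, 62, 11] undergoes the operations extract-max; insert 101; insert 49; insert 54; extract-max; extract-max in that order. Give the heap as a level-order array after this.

[71, 54, 70, 49, 5, 11, 62, 44]

extract-max → returns 89:
  remove root 89; move last element 11 to root → [11, 71, 79, 44, 5, 70, 62]
  11 vs larger child 79 at index 2, swap → [79, 71, 11, 44, 5, 70, 62]
  11 vs larger child 70 at index 5, swap → [79, 71, 70, 44, 5, 11, 62]
insert 101:
  append 101 at index 7 → [79, 71, 70, 44, 5, 11, 62, 101]
  101 > parent 44 at index 3, swap → [79, 71, 70, 101, 5, 11, 62, 44]
  101 > parent 71 at index 1, swap → [79, 101, 70, 71, 5, 11, 62, 44]
  101 > parent 79 at index 0, swap → [101, 79, 70, 71, 5, 11, 62, 44]
insert 49:
  append 49 at index 8 → [101, 79, 70, 71, 5, 11, 62, 44, 49] (no swap needed)
insert 54:
  append 54 at index 9 → [101, 79, 70, 71, 5, 11, 62, 44, 49, 54]
  54 > parent 5 at index 4, swap → [101, 79, 70, 71, 54, 11, 62, 44, 49, 5]
extract-max → returns 101:
  remove root 101; move last element 5 to root → [5, 79, 70, 71, 54, 11, 62, 44, 49]
  5 vs larger child 79 at index 1, swap → [79, 5, 70, 71, 54, 11, 62, 44, 49]
  5 vs larger child 71 at index 3, swap → [79, 71, 70, 5, 54, 11, 62, 44, 49]
  5 vs larger child 49 at index 8, swap → [79, 71, 70, 49, 54, 11, 62, 44, 5]
extract-max → returns 79:
  remove root 79; move last element 5 to root → [5, 71, 70, 49, 54, 11, 62, 44]
  5 vs larger child 71 at index 1, swap → [71, 5, 70, 49, 54, 11, 62, 44]
  5 vs larger child 54 at index 4, swap → [71, 54, 70, 49, 5, 11, 62, 44]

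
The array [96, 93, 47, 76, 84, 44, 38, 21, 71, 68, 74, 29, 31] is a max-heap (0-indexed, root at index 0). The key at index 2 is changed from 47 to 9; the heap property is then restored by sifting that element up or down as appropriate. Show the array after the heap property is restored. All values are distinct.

[96, 93, 44, 76, 84, 31, 38, 21, 71, 68, 74, 29, 9]

set index 2 from 47 to 9 → [96, 93, 9, 76, 84, 44, 38, 21, 71, 68, 74, 29, 31]
9 vs larger child 44 at index 5, swap → [96, 93, 44, 76, 84, 9, 38, 21, 71, 68, 74, 29, 31]
9 vs larger child 31 at index 12, swap → [96, 93, 44, 76, 84, 31, 38, 21, 71, 68, 74, 29, 9]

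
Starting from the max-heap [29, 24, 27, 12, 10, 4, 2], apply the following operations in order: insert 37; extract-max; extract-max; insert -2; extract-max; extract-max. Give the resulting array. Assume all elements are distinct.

insert 37:
  append 37 at index 7 → [29, 24, 27, 12, 10, 4, 2, 37]
  37 > parent 12 at index 3, swap → [29, 24, 27, 37, 10, 4, 2, 12]
  37 > parent 24 at index 1, swap → [29, 37, 27, 24, 10, 4, 2, 12]
  37 > parent 29 at index 0, swap → [37, 29, 27, 24, 10, 4, 2, 12]
extract-max → returns 37:
  remove root 37; move last element 12 to root → [12, 29, 27, 24, 10, 4, 2]
  12 vs larger child 29 at index 1, swap → [29, 12, 27, 24, 10, 4, 2]
  12 vs larger child 24 at index 3, swap → [29, 24, 27, 12, 10, 4, 2]
extract-max → returns 29:
  remove root 29; move last element 2 to root → [2, 24, 27, 12, 10, 4]
  2 vs larger child 27 at index 2, swap → [27, 24, 2, 12, 10, 4]
  2 vs only child 4 at index 5, swap → [27, 24, 4, 12, 10, 2]
insert -2:
  append -2 at index 6 → [27, 24, 4, 12, 10, 2, -2] (no swap needed)
extract-max → returns 27:
  remove root 27; move last element -2 to root → [-2, 24, 4, 12, 10, 2]
  -2 vs larger child 24 at index 1, swap → [24, -2, 4, 12, 10, 2]
  -2 vs larger child 12 at index 3, swap → [24, 12, 4, -2, 10, 2]
extract-max → returns 24:
  remove root 24; move last element 2 to root → [2, 12, 4, -2, 10]
  2 vs larger child 12 at index 1, swap → [12, 2, 4, -2, 10]
  2 vs larger child 10 at index 4, swap → [12, 10, 4, -2, 2]

[12, 10, 4, -2, 2]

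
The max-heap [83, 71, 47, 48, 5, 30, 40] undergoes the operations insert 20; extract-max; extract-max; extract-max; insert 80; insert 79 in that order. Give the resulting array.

[80, 40, 79, 20, 5, 30, 47]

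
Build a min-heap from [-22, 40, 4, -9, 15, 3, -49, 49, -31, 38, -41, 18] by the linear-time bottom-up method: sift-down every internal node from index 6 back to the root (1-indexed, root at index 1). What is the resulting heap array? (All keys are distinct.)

[-49, -41, -22, -31, 15, 3, 4, 49, -9, 38, 40, 18]

sift down from index 6: already satisfies heap property
sift down from index 5:
  15 vs smaller child -41 at index 11, swap → [-22, 40, 4, -9, -41, 3, -49, 49, -31, 38, 15, 18]
sift down from index 4:
  -9 vs smaller child -31 at index 9, swap → [-22, 40, 4, -31, -41, 3, -49, 49, -9, 38, 15, 18]
sift down from index 3:
  4 vs smaller child -49 at index 7, swap → [-22, 40, -49, -31, -41, 3, 4, 49, -9, 38, 15, 18]
sift down from index 2:
  40 vs smaller child -41 at index 5, swap → [-22, -41, -49, -31, 40, 3, 4, 49, -9, 38, 15, 18]
  40 vs smaller child 15 at index 11, swap → [-22, -41, -49, -31, 15, 3, 4, 49, -9, 38, 40, 18]
sift down from index 1:
  -22 vs smaller child -49 at index 3, swap → [-49, -41, -22, -31, 15, 3, 4, 49, -9, 38, 40, 18]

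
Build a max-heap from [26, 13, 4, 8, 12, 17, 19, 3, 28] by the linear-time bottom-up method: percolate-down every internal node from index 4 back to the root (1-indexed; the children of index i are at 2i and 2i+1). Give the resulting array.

sift down from index 4:
  8 vs larger child 28 at index 9, swap → [26, 13, 4, 28, 12, 17, 19, 3, 8]
sift down from index 3:
  4 vs larger child 19 at index 7, swap → [26, 13, 19, 28, 12, 17, 4, 3, 8]
sift down from index 2:
  13 vs larger child 28 at index 4, swap → [26, 28, 19, 13, 12, 17, 4, 3, 8]
sift down from index 1:
  26 vs larger child 28 at index 2, swap → [28, 26, 19, 13, 12, 17, 4, 3, 8]

[28, 26, 19, 13, 12, 17, 4, 3, 8]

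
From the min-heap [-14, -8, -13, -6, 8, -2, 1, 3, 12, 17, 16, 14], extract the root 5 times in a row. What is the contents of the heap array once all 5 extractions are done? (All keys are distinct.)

extract-min #1 returns -14:
  remove root -14; move last element 14 to root → [14, -8, -13, -6, 8, -2, 1, 3, 12, 17, 16]
  14 vs smaller child -13 at index 2, swap → [-13, -8, 14, -6, 8, -2, 1, 3, 12, 17, 16]
  14 vs smaller child -2 at index 5, swap → [-13, -8, -2, -6, 8, 14, 1, 3, 12, 17, 16]
extract-min #2 returns -13:
  remove root -13; move last element 16 to root → [16, -8, -2, -6, 8, 14, 1, 3, 12, 17]
  16 vs smaller child -8 at index 1, swap → [-8, 16, -2, -6, 8, 14, 1, 3, 12, 17]
  16 vs smaller child -6 at index 3, swap → [-8, -6, -2, 16, 8, 14, 1, 3, 12, 17]
  16 vs smaller child 3 at index 7, swap → [-8, -6, -2, 3, 8, 14, 1, 16, 12, 17]
extract-min #3 returns -8:
  remove root -8; move last element 17 to root → [17, -6, -2, 3, 8, 14, 1, 16, 12]
  17 vs smaller child -6 at index 1, swap → [-6, 17, -2, 3, 8, 14, 1, 16, 12]
  17 vs smaller child 3 at index 3, swap → [-6, 3, -2, 17, 8, 14, 1, 16, 12]
  17 vs smaller child 12 at index 8, swap → [-6, 3, -2, 12, 8, 14, 1, 16, 17]
extract-min #4 returns -6:
  remove root -6; move last element 17 to root → [17, 3, -2, 12, 8, 14, 1, 16]
  17 vs smaller child -2 at index 2, swap → [-2, 3, 17, 12, 8, 14, 1, 16]
  17 vs smaller child 1 at index 6, swap → [-2, 3, 1, 12, 8, 14, 17, 16]
extract-min #5 returns -2:
  remove root -2; move last element 16 to root → [16, 3, 1, 12, 8, 14, 17]
  16 vs smaller child 1 at index 2, swap → [1, 3, 16, 12, 8, 14, 17]
  16 vs smaller child 14 at index 5, swap → [1, 3, 14, 12, 8, 16, 17]

[1, 3, 14, 12, 8, 16, 17]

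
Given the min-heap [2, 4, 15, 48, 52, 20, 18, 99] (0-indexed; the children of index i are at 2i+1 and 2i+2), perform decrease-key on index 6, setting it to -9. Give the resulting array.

[-9, 4, 2, 48, 52, 20, 15, 99]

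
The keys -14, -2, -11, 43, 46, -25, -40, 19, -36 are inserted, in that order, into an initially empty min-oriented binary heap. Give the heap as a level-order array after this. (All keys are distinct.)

[-40, -36, -25, -2, 46, -11, -14, 43, 19]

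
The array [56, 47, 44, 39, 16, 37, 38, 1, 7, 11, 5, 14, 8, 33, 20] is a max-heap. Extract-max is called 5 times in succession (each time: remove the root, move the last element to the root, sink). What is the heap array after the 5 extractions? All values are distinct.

extract-max #1 returns 56:
  remove root 56; move last element 20 to root → [20, 47, 44, 39, 16, 37, 38, 1, 7, 11, 5, 14, 8, 33]
  20 vs larger child 47 at index 1, swap → [47, 20, 44, 39, 16, 37, 38, 1, 7, 11, 5, 14, 8, 33]
  20 vs larger child 39 at index 3, swap → [47, 39, 44, 20, 16, 37, 38, 1, 7, 11, 5, 14, 8, 33]
extract-max #2 returns 47:
  remove root 47; move last element 33 to root → [33, 39, 44, 20, 16, 37, 38, 1, 7, 11, 5, 14, 8]
  33 vs larger child 44 at index 2, swap → [44, 39, 33, 20, 16, 37, 38, 1, 7, 11, 5, 14, 8]
  33 vs larger child 38 at index 6, swap → [44, 39, 38, 20, 16, 37, 33, 1, 7, 11, 5, 14, 8]
extract-max #3 returns 44:
  remove root 44; move last element 8 to root → [8, 39, 38, 20, 16, 37, 33, 1, 7, 11, 5, 14]
  8 vs larger child 39 at index 1, swap → [39, 8, 38, 20, 16, 37, 33, 1, 7, 11, 5, 14]
  8 vs larger child 20 at index 3, swap → [39, 20, 38, 8, 16, 37, 33, 1, 7, 11, 5, 14]
extract-max #4 returns 39:
  remove root 39; move last element 14 to root → [14, 20, 38, 8, 16, 37, 33, 1, 7, 11, 5]
  14 vs larger child 38 at index 2, swap → [38, 20, 14, 8, 16, 37, 33, 1, 7, 11, 5]
  14 vs larger child 37 at index 5, swap → [38, 20, 37, 8, 16, 14, 33, 1, 7, 11, 5]
extract-max #5 returns 38:
  remove root 38; move last element 5 to root → [5, 20, 37, 8, 16, 14, 33, 1, 7, 11]
  5 vs larger child 37 at index 2, swap → [37, 20, 5, 8, 16, 14, 33, 1, 7, 11]
  5 vs larger child 33 at index 6, swap → [37, 20, 33, 8, 16, 14, 5, 1, 7, 11]

[37, 20, 33, 8, 16, 14, 5, 1, 7, 11]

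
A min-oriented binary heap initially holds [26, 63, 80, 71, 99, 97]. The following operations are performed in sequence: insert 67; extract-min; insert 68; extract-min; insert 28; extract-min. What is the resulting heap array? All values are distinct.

insert 67:
  append 67 at index 6 → [26, 63, 80, 71, 99, 97, 67]
  67 < parent 80 at index 2, swap → [26, 63, 67, 71, 99, 97, 80]
extract-min → returns 26:
  remove root 26; move last element 80 to root → [80, 63, 67, 71, 99, 97]
  80 vs smaller child 63 at index 1, swap → [63, 80, 67, 71, 99, 97]
  80 vs smaller child 71 at index 3, swap → [63, 71, 67, 80, 99, 97]
insert 68:
  append 68 at index 6 → [63, 71, 67, 80, 99, 97, 68] (no swap needed)
extract-min → returns 63:
  remove root 63; move last element 68 to root → [68, 71, 67, 80, 99, 97]
  68 vs smaller child 67 at index 2, swap → [67, 71, 68, 80, 99, 97]
insert 28:
  append 28 at index 6 → [67, 71, 68, 80, 99, 97, 28]
  28 < parent 68 at index 2, swap → [67, 71, 28, 80, 99, 97, 68]
  28 < parent 67 at index 0, swap → [28, 71, 67, 80, 99, 97, 68]
extract-min → returns 28:
  remove root 28; move last element 68 to root → [68, 71, 67, 80, 99, 97]
  68 vs smaller child 67 at index 2, swap → [67, 71, 68, 80, 99, 97]

[67, 71, 68, 80, 99, 97]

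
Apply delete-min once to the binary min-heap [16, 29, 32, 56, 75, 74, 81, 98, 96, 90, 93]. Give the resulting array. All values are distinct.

[29, 56, 32, 93, 75, 74, 81, 98, 96, 90]

remove root 16; move last element 93 to root → [93, 29, 32, 56, 75, 74, 81, 98, 96, 90]
93 vs smaller child 29 at index 1, swap → [29, 93, 32, 56, 75, 74, 81, 98, 96, 90]
93 vs smaller child 56 at index 3, swap → [29, 56, 32, 93, 75, 74, 81, 98, 96, 90]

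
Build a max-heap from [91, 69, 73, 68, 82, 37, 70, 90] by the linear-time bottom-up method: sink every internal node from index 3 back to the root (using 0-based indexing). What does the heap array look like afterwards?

[91, 90, 73, 69, 82, 37, 70, 68]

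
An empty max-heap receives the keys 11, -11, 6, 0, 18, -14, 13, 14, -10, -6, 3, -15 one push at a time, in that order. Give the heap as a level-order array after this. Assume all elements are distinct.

Insert 11:
  append 11 at index 0 → [11] (no swap needed)
Insert -11:
  append -11 at index 1 → [11, -11] (no swap needed)
Insert 6:
  append 6 at index 2 → [11, -11, 6] (no swap needed)
Insert 0:
  append 0 at index 3 → [11, -11, 6, 0]
  0 > parent -11 at index 1, swap → [11, 0, 6, -11]
Insert 18:
  append 18 at index 4 → [11, 0, 6, -11, 18]
  18 > parent 0 at index 1, swap → [11, 18, 6, -11, 0]
  18 > parent 11 at index 0, swap → [18, 11, 6, -11, 0]
Insert -14:
  append -14 at index 5 → [18, 11, 6, -11, 0, -14] (no swap needed)
Insert 13:
  append 13 at index 6 → [18, 11, 6, -11, 0, -14, 13]
  13 > parent 6 at index 2, swap → [18, 11, 13, -11, 0, -14, 6]
Insert 14:
  append 14 at index 7 → [18, 11, 13, -11, 0, -14, 6, 14]
  14 > parent -11 at index 3, swap → [18, 11, 13, 14, 0, -14, 6, -11]
  14 > parent 11 at index 1, swap → [18, 14, 13, 11, 0, -14, 6, -11]
Insert -10:
  append -10 at index 8 → [18, 14, 13, 11, 0, -14, 6, -11, -10] (no swap needed)
Insert -6:
  append -6 at index 9 → [18, 14, 13, 11, 0, -14, 6, -11, -10, -6] (no swap needed)
Insert 3:
  append 3 at index 10 → [18, 14, 13, 11, 0, -14, 6, -11, -10, -6, 3]
  3 > parent 0 at index 4, swap → [18, 14, 13, 11, 3, -14, 6, -11, -10, -6, 0]
Insert -15:
  append -15 at index 11 → [18, 14, 13, 11, 3, -14, 6, -11, -10, -6, 0, -15] (no swap needed)

[18, 14, 13, 11, 3, -14, 6, -11, -10, -6, 0, -15]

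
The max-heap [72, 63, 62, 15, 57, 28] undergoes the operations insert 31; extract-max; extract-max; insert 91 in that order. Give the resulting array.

[91, 57, 62, 15, 31, 28]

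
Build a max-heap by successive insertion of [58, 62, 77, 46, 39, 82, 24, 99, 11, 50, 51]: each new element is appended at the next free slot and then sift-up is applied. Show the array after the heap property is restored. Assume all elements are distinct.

Insert 58:
  append 58 at index 0 → [58] (no swap needed)
Insert 62:
  append 62 at index 1 → [58, 62]
  62 > parent 58 at index 0, swap → [62, 58]
Insert 77:
  append 77 at index 2 → [62, 58, 77]
  77 > parent 62 at index 0, swap → [77, 58, 62]
Insert 46:
  append 46 at index 3 → [77, 58, 62, 46] (no swap needed)
Insert 39:
  append 39 at index 4 → [77, 58, 62, 46, 39] (no swap needed)
Insert 82:
  append 82 at index 5 → [77, 58, 62, 46, 39, 82]
  82 > parent 62 at index 2, swap → [77, 58, 82, 46, 39, 62]
  82 > parent 77 at index 0, swap → [82, 58, 77, 46, 39, 62]
Insert 24:
  append 24 at index 6 → [82, 58, 77, 46, 39, 62, 24] (no swap needed)
Insert 99:
  append 99 at index 7 → [82, 58, 77, 46, 39, 62, 24, 99]
  99 > parent 46 at index 3, swap → [82, 58, 77, 99, 39, 62, 24, 46]
  99 > parent 58 at index 1, swap → [82, 99, 77, 58, 39, 62, 24, 46]
  99 > parent 82 at index 0, swap → [99, 82, 77, 58, 39, 62, 24, 46]
Insert 11:
  append 11 at index 8 → [99, 82, 77, 58, 39, 62, 24, 46, 11] (no swap needed)
Insert 50:
  append 50 at index 9 → [99, 82, 77, 58, 39, 62, 24, 46, 11, 50]
  50 > parent 39 at index 4, swap → [99, 82, 77, 58, 50, 62, 24, 46, 11, 39]
Insert 51:
  append 51 at index 10 → [99, 82, 77, 58, 50, 62, 24, 46, 11, 39, 51]
  51 > parent 50 at index 4, swap → [99, 82, 77, 58, 51, 62, 24, 46, 11, 39, 50]

[99, 82, 77, 58, 51, 62, 24, 46, 11, 39, 50]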